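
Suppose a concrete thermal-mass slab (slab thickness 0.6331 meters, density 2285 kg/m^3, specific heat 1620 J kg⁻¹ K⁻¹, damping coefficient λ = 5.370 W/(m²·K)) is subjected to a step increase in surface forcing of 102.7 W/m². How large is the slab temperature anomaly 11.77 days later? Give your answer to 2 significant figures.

Areal heat capacity C = ρ c_p D = 2285 × 1620 × 0.6331 = 2.34×10^6 J/(m^2 K).
τ = C / λ = 2.34×10^6 / 5.370 = 4.36×10^5 s.
Equilibrium anomaly ΔT_eq = F / λ = 102.7 / 5.370 = 19.1 K.
t = 11.77 days = 1.02×10^6 s, so t/τ = 2.33.
ΔT(t) = ΔT_eq (1 − e^(−t/τ)) = 19.1 × (1 − e^−2.33) = 17.3 K.

17 K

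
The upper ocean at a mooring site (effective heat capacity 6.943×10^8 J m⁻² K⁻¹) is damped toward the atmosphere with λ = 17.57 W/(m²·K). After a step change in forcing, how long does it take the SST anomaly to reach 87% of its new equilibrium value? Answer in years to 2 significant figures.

Areal heat capacity C = 6.943×10^8 J m⁻² K⁻¹ (given).
τ = C / λ = 6.94×10^8 / 17.57 = 3.95×10^7 s.
Fraction reached: 1 − e^(−t/τ) = 0.87 ⇒ t = −τ ln(1 − 0.87) = τ × 2.04.
t = 8.06×10^7 s = 2.55 years.

2.6 years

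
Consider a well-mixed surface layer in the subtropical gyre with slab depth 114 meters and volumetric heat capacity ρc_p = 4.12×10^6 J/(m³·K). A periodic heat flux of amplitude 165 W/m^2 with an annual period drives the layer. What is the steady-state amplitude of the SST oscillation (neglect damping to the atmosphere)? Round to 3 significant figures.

Areal heat capacity C = ρc_p × D = 4.12×10^6 × 114 = 4.70×10^8 J/(m^2 K).
Angular frequency ω = 2π / T = 2π / 3.15×10^7 s = 1.99×10^-7 s⁻¹.
Cω = 4.70×10^8 × 1.99×10^-7 = 93.6 W/(m²·K).
Amplitude A = F₀ / (Cω) = 165 / 93.6 = 1.76 K.

1.76 K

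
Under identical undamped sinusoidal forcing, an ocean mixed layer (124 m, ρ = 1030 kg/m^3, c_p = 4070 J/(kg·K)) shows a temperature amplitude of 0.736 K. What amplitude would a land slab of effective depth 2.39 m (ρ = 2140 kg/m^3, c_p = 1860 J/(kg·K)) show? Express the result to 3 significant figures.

40.2 K

C_ocean = 5.20×10^8 J/(m²·K); C_land = 9.51×10^6 J/(m²·K).
A ∝ 1/C ⇒ A_land = A_ocean × C_ocean/C_land = 0.736 × 54.6 = 40.2 K.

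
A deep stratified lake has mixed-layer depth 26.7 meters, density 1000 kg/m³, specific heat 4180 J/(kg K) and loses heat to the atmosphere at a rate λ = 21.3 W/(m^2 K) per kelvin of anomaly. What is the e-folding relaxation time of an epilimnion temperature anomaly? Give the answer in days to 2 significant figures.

61 days

Areal heat capacity C = ρ c_p D = 1000 × 4180 × 26.7 = 1.12×10^8 J/(m^2 K).
Relaxation time τ = C / λ = 1.12×10^8 / 21.3 = 5.24×10^6 s.
In days: 5.24×10^6 s / (86400 s/day) = 60.6 days.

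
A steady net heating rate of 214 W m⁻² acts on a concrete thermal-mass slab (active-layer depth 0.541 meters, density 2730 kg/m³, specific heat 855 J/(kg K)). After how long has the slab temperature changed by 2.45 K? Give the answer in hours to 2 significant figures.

4.0 hours

Areal heat capacity C = ρ c_p D = 2730 × 855 × 0.541 = 1.26×10^6 J m⁻² K⁻¹.
Time required: Δt = C ΔT / F = 1.26×10^6 × 2.45 / 214 = 14500 s.
In hours: 14500 s / (3600 s/hour) = 4.02 hours.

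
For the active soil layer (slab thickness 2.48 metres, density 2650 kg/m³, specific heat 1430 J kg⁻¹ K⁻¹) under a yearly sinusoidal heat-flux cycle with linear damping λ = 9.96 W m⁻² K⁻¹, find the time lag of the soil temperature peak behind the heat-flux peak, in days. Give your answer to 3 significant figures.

Areal heat capacity C = ρ c_p D = 2650 × 1430 × 2.48 = 9.40×10^6 J/(m²·K).
ω = 2π / 3.15×10^7 s = 1.99×10^-7 s⁻¹.
Phase lag φ = arctan(Cω/λ) = arctan(1.87/9.96) = 0.186 rad.
Time lag = φ / ω = 0.186 / 1.99×10^-7 = 9.33×10^5 s = 10.8 days.

10.8 days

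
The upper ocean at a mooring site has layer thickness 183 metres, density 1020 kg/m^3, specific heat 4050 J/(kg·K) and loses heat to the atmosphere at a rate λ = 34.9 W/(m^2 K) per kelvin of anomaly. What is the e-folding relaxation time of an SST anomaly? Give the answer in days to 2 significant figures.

Areal heat capacity C = ρ c_p D = 1020 × 4050 × 183 = 7.56×10^8 J/(m²·K).
Relaxation time τ = C / λ = 7.56×10^8 / 34.9 = 2.17×10^7 s.
In days: 2.17×10^7 s / (86400 s/day) = 251 days.

250 days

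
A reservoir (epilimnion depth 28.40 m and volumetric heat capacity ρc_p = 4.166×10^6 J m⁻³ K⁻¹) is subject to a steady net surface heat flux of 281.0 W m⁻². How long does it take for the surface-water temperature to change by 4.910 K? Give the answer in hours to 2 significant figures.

570 hours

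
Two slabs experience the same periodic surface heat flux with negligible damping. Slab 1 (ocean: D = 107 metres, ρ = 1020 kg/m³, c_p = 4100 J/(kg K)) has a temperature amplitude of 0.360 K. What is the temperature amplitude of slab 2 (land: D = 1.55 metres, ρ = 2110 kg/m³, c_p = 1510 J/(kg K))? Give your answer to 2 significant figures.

33 K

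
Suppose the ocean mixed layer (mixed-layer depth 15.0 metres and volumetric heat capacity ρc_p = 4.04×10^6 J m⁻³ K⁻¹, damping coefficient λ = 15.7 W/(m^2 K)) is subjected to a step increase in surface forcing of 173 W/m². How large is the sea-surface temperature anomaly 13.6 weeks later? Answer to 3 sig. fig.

Areal heat capacity C = ρc_p × D = 4.04×10^6 × 15.0 = 6.06×10^7 J m⁻² K⁻¹.
τ = C / λ = 6.06×10^7 / 15.7 = 3.86×10^6 s.
Equilibrium anomaly ΔT_eq = F / λ = 173 / 15.7 = 11.0 K.
t = 13.6 weeks = 8.23×10^6 s, so t/τ = 2.13.
ΔT(t) = ΔT_eq (1 − e^(−t/τ)) = 11.0 × (1 − e^−2.13) = 9.71 K.

9.71 K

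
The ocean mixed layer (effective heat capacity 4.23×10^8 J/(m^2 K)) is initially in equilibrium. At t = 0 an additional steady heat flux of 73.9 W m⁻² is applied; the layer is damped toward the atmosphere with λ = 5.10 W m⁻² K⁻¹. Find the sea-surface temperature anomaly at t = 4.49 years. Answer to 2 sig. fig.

12 K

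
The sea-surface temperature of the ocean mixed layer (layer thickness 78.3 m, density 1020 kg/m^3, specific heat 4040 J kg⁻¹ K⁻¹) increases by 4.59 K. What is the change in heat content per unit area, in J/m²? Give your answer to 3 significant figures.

1.48×10^9

Areal heat capacity C = ρ c_p D = 1020 × 4040 × 78.3 = 3.23×10^8 J m⁻² K⁻¹.
ΔQ = C ΔT = 3.23×10^8 × 4.59 = 1.48×10^9 J/m².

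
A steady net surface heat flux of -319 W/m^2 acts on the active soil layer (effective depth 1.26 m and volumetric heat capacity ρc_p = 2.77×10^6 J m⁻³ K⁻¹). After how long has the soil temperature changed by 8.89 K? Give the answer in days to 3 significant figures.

Areal heat capacity C = ρc_p × D = 2.77×10^6 × 1.26 = 3.49×10^6 J m⁻² K⁻¹.
Time required: Δt = C ΔT / F = 3.49×10^6 × -8.89 / -319 = 97300 s.
In days: 97300 s / (86400 s/day) = 1.13 days.

1.13 days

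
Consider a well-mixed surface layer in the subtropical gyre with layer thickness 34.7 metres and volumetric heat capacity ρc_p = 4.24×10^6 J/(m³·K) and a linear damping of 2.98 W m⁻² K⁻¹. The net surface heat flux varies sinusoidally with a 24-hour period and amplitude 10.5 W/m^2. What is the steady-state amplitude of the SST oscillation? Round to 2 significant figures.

9.8×10^-4 K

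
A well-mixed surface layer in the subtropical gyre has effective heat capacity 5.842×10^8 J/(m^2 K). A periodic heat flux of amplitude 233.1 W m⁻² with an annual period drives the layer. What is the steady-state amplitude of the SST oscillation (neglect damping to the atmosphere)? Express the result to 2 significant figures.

2.0 K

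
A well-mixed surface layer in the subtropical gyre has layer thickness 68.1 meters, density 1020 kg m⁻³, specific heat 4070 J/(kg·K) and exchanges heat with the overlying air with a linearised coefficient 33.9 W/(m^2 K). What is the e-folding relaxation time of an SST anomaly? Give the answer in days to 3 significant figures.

96.5 days

Areal heat capacity C = ρ c_p D = 1020 × 4070 × 68.1 = 2.83×10^8 J/(m^2 K).
Relaxation time τ = C / λ = 2.83×10^8 / 33.9 = 8.34×10^6 s.
In days: 8.34×10^6 s / (86400 s/day) = 96.5 days.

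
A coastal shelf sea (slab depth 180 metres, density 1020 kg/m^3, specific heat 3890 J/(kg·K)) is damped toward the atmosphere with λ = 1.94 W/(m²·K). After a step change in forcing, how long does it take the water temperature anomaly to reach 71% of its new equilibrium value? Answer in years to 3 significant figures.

Areal heat capacity C = ρ c_p D = 1020 × 3890 × 180 = 7.14×10^8 J/(m²·K).
τ = C / λ = 7.14×10^8 / 1.94 = 3.68×10^8 s.
Fraction reached: 1 − e^(−t/τ) = 0.71 ⇒ t = −τ ln(1 − 0.71) = τ × 1.24.
t = 4.56×10^8 s = 14.4 years.

14.4 years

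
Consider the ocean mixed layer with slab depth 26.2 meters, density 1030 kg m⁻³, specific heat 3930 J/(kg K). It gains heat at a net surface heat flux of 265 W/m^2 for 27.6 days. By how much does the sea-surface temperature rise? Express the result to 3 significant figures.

5.96 K

Areal heat capacity C = ρ c_p D = 1030 × 3930 × 26.2 = 1.06×10^8 J m⁻² K⁻¹.
Net heat input Q = F Δt = 265 × (27.6 days × 86400 s/day) = 6.32×10^8 J/m².
ΔT = Q / C = 6.32×10^8 / 1.06×10^8 = 5.96 K.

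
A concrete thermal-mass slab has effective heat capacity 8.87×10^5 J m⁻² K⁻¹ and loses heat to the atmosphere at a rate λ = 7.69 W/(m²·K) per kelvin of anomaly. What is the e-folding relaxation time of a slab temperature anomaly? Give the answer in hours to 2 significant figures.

32 hours

Areal heat capacity C = 8.87×10^5 J m⁻² K⁻¹ (given).
Relaxation time τ = C / λ = 8.87×10^5 / 7.69 = 1.15×10^5 s.
In hours: 1.15×10^5 s / (3600 s/hour) = 32.0 hours.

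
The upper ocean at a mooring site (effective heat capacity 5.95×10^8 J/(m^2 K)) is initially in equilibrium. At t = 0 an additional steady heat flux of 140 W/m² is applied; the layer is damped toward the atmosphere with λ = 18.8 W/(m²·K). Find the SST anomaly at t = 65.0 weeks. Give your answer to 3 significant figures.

5.30 K

Areal heat capacity C = 5.95×10^8 J/(m^2 K) (given).
τ = C / λ = 5.95×10^8 / 18.8 = 3.16×10^7 s.
Equilibrium anomaly ΔT_eq = F / λ = 140 / 18.8 = 7.45 K.
t = 65.0 weeks = 3.93×10^7 s, so t/τ = 1.24.
ΔT(t) = ΔT_eq (1 − e^(−t/τ)) = 7.45 × (1 − e^−1.24) = 5.30 K.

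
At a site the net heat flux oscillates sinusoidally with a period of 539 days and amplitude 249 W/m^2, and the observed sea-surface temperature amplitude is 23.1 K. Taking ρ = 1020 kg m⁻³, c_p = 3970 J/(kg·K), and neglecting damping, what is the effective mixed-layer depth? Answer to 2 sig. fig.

ω = 2π / 4.66×10^7 s = 1.35×10^-7 s⁻¹.
Required C = F₀ / (A ω) = 249 / (23.1 × 1.35×10^-7) = 7.99×10^7 J/(m²·K).
D = C / (ρ c_p) = 7.99×10^7 / (1020 × 3970) = 19.7 m.

20 m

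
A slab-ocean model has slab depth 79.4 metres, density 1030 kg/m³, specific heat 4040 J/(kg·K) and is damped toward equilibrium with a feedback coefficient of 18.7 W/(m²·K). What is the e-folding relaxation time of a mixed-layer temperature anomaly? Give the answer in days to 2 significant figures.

200 days

Areal heat capacity C = ρ c_p D = 1030 × 4040 × 79.4 = 3.30×10^8 J/(m^2 K).
Relaxation time τ = C / λ = 3.30×10^8 / 18.7 = 1.77×10^7 s.
In days: 1.77×10^7 s / (86400 s/day) = 204 days.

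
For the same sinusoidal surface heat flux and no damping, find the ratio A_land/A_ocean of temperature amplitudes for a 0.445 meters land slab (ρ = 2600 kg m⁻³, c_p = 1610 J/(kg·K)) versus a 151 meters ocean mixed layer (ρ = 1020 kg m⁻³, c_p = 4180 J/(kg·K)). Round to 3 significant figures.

C_ocean = 1020 × 4180 × 151 = 6.44×10^8 J/(m²·K).
C_land = 2600 × 1610 × 0.445 = 1.86×10^6 J/(m²·K).
Undamped amplitude ∝ 1/C, so A_land/A_ocean = C_ocean/C_land = 346.

346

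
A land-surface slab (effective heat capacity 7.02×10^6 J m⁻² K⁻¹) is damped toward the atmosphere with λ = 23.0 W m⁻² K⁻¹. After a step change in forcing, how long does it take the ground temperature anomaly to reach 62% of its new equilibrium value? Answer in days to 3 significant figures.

3.42 days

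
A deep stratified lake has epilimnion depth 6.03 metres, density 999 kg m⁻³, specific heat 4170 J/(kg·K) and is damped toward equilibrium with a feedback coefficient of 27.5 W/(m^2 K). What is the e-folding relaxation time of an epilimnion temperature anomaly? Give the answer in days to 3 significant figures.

10.6 days

Areal heat capacity C = ρ c_p D = 999 × 4170 × 6.03 = 2.51×10^7 J/(m²·K).
Relaxation time τ = C / λ = 2.51×10^7 / 27.5 = 9.13×10^5 s.
In days: 9.13×10^5 s / (86400 s/day) = 10.6 days.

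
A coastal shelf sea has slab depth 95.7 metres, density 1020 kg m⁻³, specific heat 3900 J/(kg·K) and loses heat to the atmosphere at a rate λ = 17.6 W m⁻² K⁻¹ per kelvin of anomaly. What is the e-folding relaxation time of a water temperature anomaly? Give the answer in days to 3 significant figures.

Areal heat capacity C = ρ c_p D = 1020 × 3900 × 95.7 = 3.81×10^8 J/(m²·K).
Relaxation time τ = C / λ = 3.81×10^8 / 17.6 = 2.16×10^7 s.
In days: 2.16×10^7 s / (86400 s/day) = 250 days.

250 days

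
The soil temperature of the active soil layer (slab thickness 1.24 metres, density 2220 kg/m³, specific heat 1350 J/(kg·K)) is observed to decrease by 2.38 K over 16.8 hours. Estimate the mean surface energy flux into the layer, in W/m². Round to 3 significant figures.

Areal heat capacity C = ρ c_p D = 2220 × 1350 × 1.24 = 3.72×10^6 J m⁻² K⁻¹.
Required heat per unit area: Q = C ΔT = 3.72×10^6 × -2.38 = -8.84×10^6 J/m².
Flux F = Q / Δt = -8.84×10^6 / 60500 s = -146 W/m².

-146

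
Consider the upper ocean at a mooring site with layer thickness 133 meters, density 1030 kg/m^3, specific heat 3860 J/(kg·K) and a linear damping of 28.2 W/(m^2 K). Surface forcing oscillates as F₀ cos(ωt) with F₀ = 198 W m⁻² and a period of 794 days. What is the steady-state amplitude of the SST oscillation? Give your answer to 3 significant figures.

3.53 K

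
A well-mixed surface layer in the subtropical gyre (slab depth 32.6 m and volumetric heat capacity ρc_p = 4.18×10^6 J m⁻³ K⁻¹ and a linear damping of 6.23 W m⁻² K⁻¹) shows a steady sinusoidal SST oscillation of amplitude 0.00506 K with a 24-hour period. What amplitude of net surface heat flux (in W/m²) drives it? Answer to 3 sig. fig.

Areal heat capacity C = ρc_p × D = 4.18×10^6 × 32.6 = 1.36×10^8 J/(m^2 K).
ω = 2π / 86400 s = 7.27×10^-5 s⁻¹.
√((Cω)² + λ²) = √((9910)² + 6.23²) = 9910 W/(m²·K).
F₀ = A × √((Cω)²+λ²) = 0.00506 × 9910 = 50.1 W/m².

50.1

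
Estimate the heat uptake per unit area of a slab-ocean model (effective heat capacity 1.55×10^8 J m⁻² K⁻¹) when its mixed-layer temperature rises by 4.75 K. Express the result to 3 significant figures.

Areal heat capacity C = 1.55×10^8 J m⁻² K⁻¹ (given).
ΔQ = C ΔT = 1.55×10^8 × 4.75 = 7.36×10^8 J/m².

7.36×10^8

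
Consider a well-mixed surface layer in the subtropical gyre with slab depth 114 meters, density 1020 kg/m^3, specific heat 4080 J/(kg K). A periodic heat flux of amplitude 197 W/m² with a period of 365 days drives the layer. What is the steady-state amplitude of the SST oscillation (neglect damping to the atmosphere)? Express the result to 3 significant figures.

Areal heat capacity C = ρ c_p D = 1020 × 4080 × 114 = 4.74×10^8 J m⁻² K⁻¹.
Angular frequency ω = 2π / T = 2π / 3.15×10^7 s = 1.99×10^-7 s⁻¹.
Cω = 4.74×10^8 × 1.99×10^-7 = 94.5 W/(m²·K).
Amplitude A = F₀ / (Cω) = 197 / 94.5 = 2.08 K.

2.08 K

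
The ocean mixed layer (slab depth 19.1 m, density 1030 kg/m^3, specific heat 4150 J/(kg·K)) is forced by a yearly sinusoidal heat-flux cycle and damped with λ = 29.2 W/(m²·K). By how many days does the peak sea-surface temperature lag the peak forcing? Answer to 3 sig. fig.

Areal heat capacity C = ρ c_p D = 1030 × 4150 × 19.1 = 8.16×10^7 J/(m^2 K).
ω = 2π / 3.15×10^7 s = 1.99×10^-7 s⁻¹.
Phase lag φ = arctan(Cω/λ) = arctan(16.3/29.2) = 0.508 rad.
Time lag = φ / ω = 0.508 / 1.99×10^-7 = 2.55×10^6 s = 29.5 days.

29.5 days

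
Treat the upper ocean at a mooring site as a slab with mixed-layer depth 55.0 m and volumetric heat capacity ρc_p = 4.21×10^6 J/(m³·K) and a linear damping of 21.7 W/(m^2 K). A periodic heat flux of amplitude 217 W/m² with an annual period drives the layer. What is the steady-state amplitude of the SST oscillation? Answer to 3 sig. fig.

Areal heat capacity C = ρc_p × D = 4.21×10^6 × 55.0 = 2.32×10^8 J/(m^2 K).
Angular frequency ω = 2π / T = 2π / 3.15×10^7 s = 1.99×10^-7 s⁻¹.
√((Cω)² + λ²) = √((46.1)² + 21.7²) = 51.0 W/(m²·K).
Amplitude A = F₀ / √((Cω)²+λ²) = 217 / 51.0 = 4.26 K.

4.26 K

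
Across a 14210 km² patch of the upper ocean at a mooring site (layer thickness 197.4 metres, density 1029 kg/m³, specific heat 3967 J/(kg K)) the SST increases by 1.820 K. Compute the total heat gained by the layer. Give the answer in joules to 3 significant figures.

2.08×10^19 J

Areal heat capacity C = ρ c_p D = 1029 × 3967 × 197.4 = 8.06×10^8 J m⁻² K⁻¹.
Heat per unit area: q = C ΔT = 8.06×10^8 × 1.820 = 1.47×10^9 J/m².
Total heat: Q = q × A = 1.47×10^9 × (14210 × 10⁶ m²) = 2.08×10^19 J.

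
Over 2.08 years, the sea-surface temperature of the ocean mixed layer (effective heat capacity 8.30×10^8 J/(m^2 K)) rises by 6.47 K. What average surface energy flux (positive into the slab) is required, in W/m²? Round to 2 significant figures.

Areal heat capacity C = 8.30×10^8 J/(m^2 K) (given).
Required heat per unit area: Q = C ΔT = 8.30×10^8 × 6.47 = 5.37×10^9 J/m².
Flux F = Q / Δt = 5.37×10^9 / 6.56×10^7 s = 81.8 W/m².

82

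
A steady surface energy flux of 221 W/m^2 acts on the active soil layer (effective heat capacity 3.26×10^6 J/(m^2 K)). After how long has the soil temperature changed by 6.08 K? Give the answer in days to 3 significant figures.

1.04 days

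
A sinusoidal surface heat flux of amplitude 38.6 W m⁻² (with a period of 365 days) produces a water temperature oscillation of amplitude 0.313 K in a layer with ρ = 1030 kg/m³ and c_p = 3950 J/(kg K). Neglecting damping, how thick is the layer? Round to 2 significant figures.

150 m

ω = 2π / 3.15×10^7 s = 1.99×10^-7 s⁻¹.
Required C = F₀ / (A ω) = 38.6 / (0.313 × 1.99×10^-7) = 6.19×10^8 J/(m²·K).
D = C / (ρ c_p) = 6.19×10^8 / (1030 × 3950) = 152 m.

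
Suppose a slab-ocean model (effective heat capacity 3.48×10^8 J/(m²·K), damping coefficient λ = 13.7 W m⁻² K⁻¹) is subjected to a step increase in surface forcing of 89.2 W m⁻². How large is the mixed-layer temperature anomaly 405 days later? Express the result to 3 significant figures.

4.87 K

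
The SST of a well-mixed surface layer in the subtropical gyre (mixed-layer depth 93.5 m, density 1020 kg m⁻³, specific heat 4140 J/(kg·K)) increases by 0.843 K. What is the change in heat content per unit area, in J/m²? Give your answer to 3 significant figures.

Areal heat capacity C = ρ c_p D = 1020 × 4140 × 93.5 = 3.95×10^8 J/(m²·K).
ΔQ = C ΔT = 3.95×10^8 × 0.843 = 3.33×10^8 J/m².

3.33×10^8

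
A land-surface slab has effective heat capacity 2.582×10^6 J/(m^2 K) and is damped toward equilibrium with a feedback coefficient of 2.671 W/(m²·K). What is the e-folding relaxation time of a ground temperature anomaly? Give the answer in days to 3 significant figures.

Areal heat capacity C = 2.582×10^6 J/(m^2 K) (given).
Relaxation time τ = C / λ = 2.58×10^6 / 2.671 = 9.67×10^5 s.
In days: 9.67×10^5 s / (86400 s/day) = 11.2 days.

11.2 days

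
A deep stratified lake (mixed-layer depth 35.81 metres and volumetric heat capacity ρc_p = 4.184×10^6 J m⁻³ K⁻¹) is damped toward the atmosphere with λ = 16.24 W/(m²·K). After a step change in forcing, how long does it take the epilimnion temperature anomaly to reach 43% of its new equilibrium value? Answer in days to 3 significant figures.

60.0 days

Areal heat capacity C = ρc_p × D = 4.184×10^6 × 35.81 = 1.50×10^8 J/(m^2 K).
τ = C / λ = 1.50×10^8 / 16.24 = 9.23×10^6 s.
Fraction reached: 1 − e^(−t/τ) = 0.43 ⇒ t = −τ ln(1 − 0.43) = τ × 0.562.
t = 5.19×10^6 s = 60.0 days.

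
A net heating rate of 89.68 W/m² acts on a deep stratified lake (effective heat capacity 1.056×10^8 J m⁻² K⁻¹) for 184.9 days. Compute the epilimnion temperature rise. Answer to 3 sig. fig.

Areal heat capacity C = 1.056×10^8 J m⁻² K⁻¹ (given).
Net heat input Q = F Δt = 89.68 × (184.9 days × 86400 s/day) = 1.43×10^9 J/m².
ΔT = Q / C = 1.43×10^9 / 1.06×10^8 = 13.6 K.

13.6 K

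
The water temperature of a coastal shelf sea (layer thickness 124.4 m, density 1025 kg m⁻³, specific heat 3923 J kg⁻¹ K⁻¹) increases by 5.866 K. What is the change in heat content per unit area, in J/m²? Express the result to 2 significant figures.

2.9×10^9

Areal heat capacity C = ρ c_p D = 1025 × 3923 × 124.4 = 5.00×10^8 J/(m²·K).
ΔQ = C ΔT = 5.00×10^8 × 5.866 = 2.93×10^9 J/m².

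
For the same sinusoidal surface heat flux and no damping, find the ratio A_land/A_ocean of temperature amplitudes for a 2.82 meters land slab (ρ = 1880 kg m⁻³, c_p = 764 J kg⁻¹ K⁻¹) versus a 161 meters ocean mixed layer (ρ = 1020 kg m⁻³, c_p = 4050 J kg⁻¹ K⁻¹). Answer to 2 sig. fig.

160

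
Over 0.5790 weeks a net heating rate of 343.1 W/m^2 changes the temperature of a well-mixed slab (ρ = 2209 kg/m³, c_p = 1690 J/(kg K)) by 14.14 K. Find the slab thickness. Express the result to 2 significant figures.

2.3 m

Heat input Q = F Δt = 343.1 × 3.50×10^5 s = 1.20×10^8 J/m².
Required areal heat capacity C = Q / ΔT = 8.50×10^6 J/(m²·K).
Depth D = C / (ρ c_p) = 8.50×10^6 / (2209 × 1690) = 2.28 m.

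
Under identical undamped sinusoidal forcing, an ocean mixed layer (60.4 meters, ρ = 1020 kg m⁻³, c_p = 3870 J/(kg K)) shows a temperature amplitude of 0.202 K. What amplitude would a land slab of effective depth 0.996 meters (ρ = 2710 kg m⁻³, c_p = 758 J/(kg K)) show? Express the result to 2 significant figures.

24 K

C_ocean = 2.38×10^8 J/(m²·K); C_land = 2.05×10^6 J/(m²·K).
A ∝ 1/C ⇒ A_land = A_ocean × C_ocean/C_land = 0.202 × 117 = 23.5 K.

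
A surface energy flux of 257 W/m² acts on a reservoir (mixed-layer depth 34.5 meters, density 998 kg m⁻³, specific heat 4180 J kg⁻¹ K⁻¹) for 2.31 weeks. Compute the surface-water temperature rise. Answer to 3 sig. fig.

2.49 K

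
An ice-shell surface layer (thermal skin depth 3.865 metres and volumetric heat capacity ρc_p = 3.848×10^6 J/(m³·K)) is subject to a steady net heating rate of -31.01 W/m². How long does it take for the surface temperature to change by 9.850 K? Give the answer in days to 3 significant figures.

54.7 days

Areal heat capacity C = ρc_p × D = 3.848×10^6 × 3.865 = 1.49×10^7 J/(m^2 K).
Time required: Δt = C ΔT / F = 1.49×10^7 × -9.850 / -31.01 = 4.72×10^6 s.
In days: 4.72×10^6 s / (86400 s/day) = 54.7 days.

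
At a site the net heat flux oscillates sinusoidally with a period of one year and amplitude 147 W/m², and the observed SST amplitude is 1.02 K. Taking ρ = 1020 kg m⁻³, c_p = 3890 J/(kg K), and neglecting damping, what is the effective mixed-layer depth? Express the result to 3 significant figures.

ω = 2π / 3.15×10^7 s = 1.99×10^-7 s⁻¹.
Required C = F₀ / (A ω) = 147 / (1.02 × 1.99×10^-7) = 7.23×10^8 J/(m²·K).
D = C / (ρ c_p) = 7.23×10^8 / (1020 × 3890) = 182 m.

182 m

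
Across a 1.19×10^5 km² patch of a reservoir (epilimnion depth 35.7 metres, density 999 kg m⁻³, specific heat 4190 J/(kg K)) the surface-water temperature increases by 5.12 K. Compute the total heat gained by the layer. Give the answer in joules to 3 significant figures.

Areal heat capacity C = ρ c_p D = 999 × 4190 × 35.7 = 1.49×10^8 J m⁻² K⁻¹.
Heat per unit area: q = C ΔT = 1.49×10^8 × 5.12 = 7.65×10^8 J/m².
Total heat: Q = q × A = 7.65×10^8 × (1.19×10^5 × 10⁶ m²) = 9.10×10^19 J.

9.10×10^19 J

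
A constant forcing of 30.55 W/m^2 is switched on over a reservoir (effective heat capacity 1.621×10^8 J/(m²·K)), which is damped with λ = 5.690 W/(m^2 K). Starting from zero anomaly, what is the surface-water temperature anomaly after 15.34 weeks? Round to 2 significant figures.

1.5 K

Areal heat capacity C = 1.621×10^8 J/(m²·K) (given).
τ = C / λ = 1.62×10^8 / 5.690 = 2.85×10^7 s.
Equilibrium anomaly ΔT_eq = F / λ = 30.55 / 5.690 = 5.37 K.
t = 15.34 weeks = 9.28×10^6 s, so t/τ = 0.326.
ΔT(t) = ΔT_eq (1 − e^(−t/τ)) = 5.37 × (1 − e^−0.326) = 1.49 K.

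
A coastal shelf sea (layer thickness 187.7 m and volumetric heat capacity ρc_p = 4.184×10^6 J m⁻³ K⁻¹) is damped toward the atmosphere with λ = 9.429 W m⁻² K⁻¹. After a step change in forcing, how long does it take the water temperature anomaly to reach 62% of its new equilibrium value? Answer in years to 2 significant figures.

Areal heat capacity C = ρc_p × D = 4.184×10^6 × 187.7 = 7.85×10^8 J m⁻² K⁻¹.
τ = C / λ = 7.85×10^8 / 9.429 = 8.33×10^7 s.
Fraction reached: 1 − e^(−t/τ) = 0.62 ⇒ t = −τ ln(1 − 0.62) = τ × 0.968.
t = 8.06×10^7 s = 2.55 years.

2.6 years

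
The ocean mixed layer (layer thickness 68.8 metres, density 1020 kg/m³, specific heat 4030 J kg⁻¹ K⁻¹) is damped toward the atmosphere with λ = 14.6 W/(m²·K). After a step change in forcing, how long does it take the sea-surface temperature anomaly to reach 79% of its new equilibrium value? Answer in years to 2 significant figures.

Areal heat capacity C = ρ c_p D = 1020 × 4030 × 68.8 = 2.83×10^8 J/(m²·K).
τ = C / λ = 2.83×10^8 / 14.6 = 1.94×10^7 s.
Fraction reached: 1 − e^(−t/τ) = 0.79 ⇒ t = −τ ln(1 − 0.79) = τ × 1.56.
t = 3.02×10^7 s = 0.958 years.

0.96 years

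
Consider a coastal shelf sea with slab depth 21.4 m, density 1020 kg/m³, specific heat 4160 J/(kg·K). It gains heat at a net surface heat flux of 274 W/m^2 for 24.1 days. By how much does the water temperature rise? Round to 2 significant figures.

Areal heat capacity C = ρ c_p D = 1020 × 4160 × 21.4 = 9.08×10^7 J/(m²·K).
Net heat input Q = F Δt = 274 × (24.1 days × 86400 s/day) = 5.71×10^8 J/m².
ΔT = Q / C = 5.71×10^8 / 9.08×10^7 = 6.28 K.

6.3 K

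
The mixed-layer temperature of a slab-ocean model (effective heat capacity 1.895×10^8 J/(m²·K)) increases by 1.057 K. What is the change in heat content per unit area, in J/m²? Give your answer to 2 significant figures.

2.0×10^8

Areal heat capacity C = 1.895×10^8 J/(m²·K) (given).
ΔQ = C ΔT = 1.89×10^8 × 1.057 = 2.00×10^8 J/m².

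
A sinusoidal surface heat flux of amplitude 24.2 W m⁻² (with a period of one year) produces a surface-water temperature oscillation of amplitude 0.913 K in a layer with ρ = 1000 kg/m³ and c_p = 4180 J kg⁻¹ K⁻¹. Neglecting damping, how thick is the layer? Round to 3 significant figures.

31.8 m

ω = 2π / 3.15×10^7 s = 1.99×10^-7 s⁻¹.
Required C = F₀ / (A ω) = 24.2 / (0.913 × 1.99×10^-7) = 1.33×10^8 J/(m²·K).
D = C / (ρ c_p) = 1.33×10^8 / (1000 × 4180) = 31.8 m.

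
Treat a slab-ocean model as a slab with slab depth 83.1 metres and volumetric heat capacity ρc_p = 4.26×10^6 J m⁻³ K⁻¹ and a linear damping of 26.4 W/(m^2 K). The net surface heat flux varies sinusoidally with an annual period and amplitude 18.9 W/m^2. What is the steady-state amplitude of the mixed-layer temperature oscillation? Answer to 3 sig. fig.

Areal heat capacity C = ρc_p × D = 4.26×10^6 × 83.1 = 3.54×10^8 J/(m^2 K).
Angular frequency ω = 2π / T = 2π / 3.15×10^7 s = 1.99×10^-7 s⁻¹.
√((Cω)² + λ²) = √((70.5)² + 26.4²) = 75.3 W/(m²·K).
Amplitude A = F₀ / √((Cω)²+λ²) = 18.9 / 75.3 = 0.251 K.

0.251 K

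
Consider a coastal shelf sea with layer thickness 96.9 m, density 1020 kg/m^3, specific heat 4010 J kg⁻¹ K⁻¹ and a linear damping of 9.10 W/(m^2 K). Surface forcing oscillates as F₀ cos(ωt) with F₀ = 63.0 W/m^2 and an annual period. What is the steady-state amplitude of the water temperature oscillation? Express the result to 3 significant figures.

Areal heat capacity C = ρ c_p D = 1020 × 4010 × 96.9 = 3.96×10^8 J/(m²·K).
Angular frequency ω = 2π / T = 2π / 3.15×10^7 s = 1.99×10^-7 s⁻¹.
√((Cω)² + λ²) = √((79.0)² + 9.10²) = 79.5 W/(m²·K).
Amplitude A = F₀ / √((Cω)²+λ²) = 63.0 / 79.5 = 0.793 K.

0.793 K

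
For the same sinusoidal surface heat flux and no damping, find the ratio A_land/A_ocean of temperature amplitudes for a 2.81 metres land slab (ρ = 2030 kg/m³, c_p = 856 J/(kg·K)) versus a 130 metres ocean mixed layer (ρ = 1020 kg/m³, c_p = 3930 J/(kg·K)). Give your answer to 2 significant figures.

110

C_ocean = 1020 × 3930 × 130 = 5.21×10^8 J/(m²·K).
C_land = 2030 × 856 × 2.81 = 4.88×10^6 J/(m²·K).
Undamped amplitude ∝ 1/C, so A_land/A_ocean = C_ocean/C_land = 107.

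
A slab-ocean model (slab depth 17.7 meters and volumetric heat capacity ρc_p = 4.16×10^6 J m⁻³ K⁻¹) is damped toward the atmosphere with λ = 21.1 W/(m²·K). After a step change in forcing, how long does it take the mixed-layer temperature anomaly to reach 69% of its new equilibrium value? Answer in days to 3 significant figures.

Areal heat capacity C = ρc_p × D = 4.16×10^6 × 17.7 = 7.36×10^7 J/(m²·K).
τ = C / λ = 7.36×10^7 / 21.1 = 3.49×10^6 s.
Fraction reached: 1 − e^(−t/τ) = 0.69 ⇒ t = −τ ln(1 − 0.69) = τ × 1.17.
t = 4.09×10^6 s = 47.3 days.

47.3 days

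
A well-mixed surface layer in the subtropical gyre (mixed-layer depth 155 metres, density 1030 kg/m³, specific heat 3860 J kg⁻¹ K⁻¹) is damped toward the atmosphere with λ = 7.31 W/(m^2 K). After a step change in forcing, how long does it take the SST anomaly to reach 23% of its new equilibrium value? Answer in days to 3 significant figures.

255 days

Areal heat capacity C = ρ c_p D = 1030 × 3860 × 155 = 6.16×10^8 J/(m²·K).
τ = C / λ = 6.16×10^8 / 7.31 = 8.43×10^7 s.
Fraction reached: 1 − e^(−t/τ) = 0.23 ⇒ t = −τ ln(1 − 0.23) = τ × 0.261.
t = 2.20×10^7 s = 255 days.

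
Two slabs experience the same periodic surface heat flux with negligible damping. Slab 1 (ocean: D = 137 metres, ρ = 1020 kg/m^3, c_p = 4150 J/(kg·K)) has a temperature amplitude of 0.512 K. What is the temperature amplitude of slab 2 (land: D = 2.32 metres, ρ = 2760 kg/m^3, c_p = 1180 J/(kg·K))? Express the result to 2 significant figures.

C_ocean = 5.80×10^8 J/(m²·K); C_land = 7.56×10^6 J/(m²·K).
A ∝ 1/C ⇒ A_land = A_ocean × C_ocean/C_land = 0.512 × 76.8 = 39.3 K.

39 K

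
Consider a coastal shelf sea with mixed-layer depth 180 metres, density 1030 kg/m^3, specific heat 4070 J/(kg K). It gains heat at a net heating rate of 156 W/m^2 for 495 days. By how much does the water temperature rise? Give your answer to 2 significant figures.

8.8 K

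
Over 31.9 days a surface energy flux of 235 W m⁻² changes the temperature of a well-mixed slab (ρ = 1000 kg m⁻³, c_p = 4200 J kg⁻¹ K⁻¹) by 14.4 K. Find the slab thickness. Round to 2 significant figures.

Heat input Q = F Δt = 235 × 2.76×10^6 s = 6.48×10^8 J/m².
Required areal heat capacity C = Q / ΔT = 4.50×10^7 J/(m²·K).
Depth D = C / (ρ c_p) = 4.50×10^7 / (1000 × 4200) = 10.7 m.

11 m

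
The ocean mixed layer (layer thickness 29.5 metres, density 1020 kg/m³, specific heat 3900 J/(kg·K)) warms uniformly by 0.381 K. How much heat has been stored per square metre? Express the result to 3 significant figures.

Areal heat capacity C = ρ c_p D = 1020 × 3900 × 29.5 = 1.17×10^8 J/(m²·K).
ΔQ = C ΔT = 1.17×10^8 × 0.381 = 4.47×10^7 J/m².

4.47×10^7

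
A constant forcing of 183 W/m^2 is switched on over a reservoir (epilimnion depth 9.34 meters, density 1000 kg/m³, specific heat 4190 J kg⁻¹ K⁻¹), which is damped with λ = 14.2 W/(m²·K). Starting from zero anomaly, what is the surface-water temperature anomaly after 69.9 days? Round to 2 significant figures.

11 K

Areal heat capacity C = ρ c_p D = 1000 × 4190 × 9.34 = 3.91×10^7 J/(m²·K).
τ = C / λ = 3.91×10^7 / 14.2 = 2.76×10^6 s.
Equilibrium anomaly ΔT_eq = F / λ = 183 / 14.2 = 12.9 K.
t = 69.9 days = 6.04×10^6 s, so t/τ = 2.19.
ΔT(t) = ΔT_eq (1 − e^(−t/τ)) = 12.9 × (1 − e^−2.19) = 11.4 K.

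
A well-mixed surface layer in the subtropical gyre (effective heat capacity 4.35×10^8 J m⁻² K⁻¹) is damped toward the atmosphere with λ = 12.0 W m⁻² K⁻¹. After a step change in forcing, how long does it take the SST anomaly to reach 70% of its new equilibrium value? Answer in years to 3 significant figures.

Areal heat capacity C = 4.35×10^8 J m⁻² K⁻¹ (given).
τ = C / λ = 4.35×10^8 / 12.0 = 3.63×10^7 s.
Fraction reached: 1 − e^(−t/τ) = 0.70 ⇒ t = −τ ln(1 − 0.70) = τ × 1.20.
t = 4.36×10^7 s = 1.38 years.

1.38 years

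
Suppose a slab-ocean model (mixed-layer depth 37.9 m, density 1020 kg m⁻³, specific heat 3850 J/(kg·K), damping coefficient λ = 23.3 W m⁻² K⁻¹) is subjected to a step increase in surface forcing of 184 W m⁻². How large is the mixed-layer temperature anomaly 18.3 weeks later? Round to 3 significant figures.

6.50 K

Areal heat capacity C = ρ c_p D = 1020 × 3850 × 37.9 = 1.49×10^8 J/(m²·K).
τ = C / λ = 1.49×10^8 / 23.3 = 6.39×10^6 s.
Equilibrium anomaly ΔT_eq = F / λ = 184 / 23.3 = 7.90 K.
t = 18.3 weeks = 1.11×10^7 s, so t/τ = 1.73.
ΔT(t) = ΔT_eq (1 − e^(−t/τ)) = 7.90 × (1 − e^−1.73) = 6.50 K.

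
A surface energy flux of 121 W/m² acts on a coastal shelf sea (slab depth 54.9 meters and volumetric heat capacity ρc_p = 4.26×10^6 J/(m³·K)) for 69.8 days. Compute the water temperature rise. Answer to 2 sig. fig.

3.1 K

Areal heat capacity C = ρc_p × D = 4.26×10^6 × 54.9 = 2.34×10^8 J m⁻² K⁻¹.
Net heat input Q = F Δt = 121 × (69.8 days × 86400 s/day) = 7.30×10^8 J/m².
ΔT = Q / C = 7.30×10^8 / 2.34×10^8 = 3.12 K.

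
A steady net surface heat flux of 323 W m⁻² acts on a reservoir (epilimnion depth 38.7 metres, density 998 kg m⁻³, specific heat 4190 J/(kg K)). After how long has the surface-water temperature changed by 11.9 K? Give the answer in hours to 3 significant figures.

1660 hours

Areal heat capacity C = ρ c_p D = 998 × 4190 × 38.7 = 1.62×10^8 J/(m^2 K).
Time required: Δt = C ΔT / F = 1.62×10^8 × 11.9 / 323 = 5.96×10^6 s.
In hours: 5.96×10^6 s / (3600 s/hour) = 1660 hours.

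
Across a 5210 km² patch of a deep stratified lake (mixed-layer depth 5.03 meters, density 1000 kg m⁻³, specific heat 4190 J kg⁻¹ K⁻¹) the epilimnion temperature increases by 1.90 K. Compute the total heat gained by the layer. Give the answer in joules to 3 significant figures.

Areal heat capacity C = ρ c_p D = 1000 × 4190 × 5.03 = 2.11×10^7 J/(m^2 K).
Heat per unit area: q = C ΔT = 2.11×10^7 × 1.90 = 4.00×10^7 J/m².
Total heat: Q = q × A = 4.00×10^7 × (5210 × 10⁶ m²) = 2.09×10^17 J.

2.09×10^17 J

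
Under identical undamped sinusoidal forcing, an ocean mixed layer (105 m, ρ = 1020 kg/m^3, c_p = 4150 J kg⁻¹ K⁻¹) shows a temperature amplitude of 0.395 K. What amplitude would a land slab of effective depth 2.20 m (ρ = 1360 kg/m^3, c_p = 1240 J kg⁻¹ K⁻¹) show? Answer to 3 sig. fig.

C_ocean = 4.44×10^8 J/(m²·K); C_land = 3.71×10^6 J/(m²·K).
A ∝ 1/C ⇒ A_land = A_ocean × C_ocean/C_land = 0.395 × 120 = 47.3 K.

47.3 K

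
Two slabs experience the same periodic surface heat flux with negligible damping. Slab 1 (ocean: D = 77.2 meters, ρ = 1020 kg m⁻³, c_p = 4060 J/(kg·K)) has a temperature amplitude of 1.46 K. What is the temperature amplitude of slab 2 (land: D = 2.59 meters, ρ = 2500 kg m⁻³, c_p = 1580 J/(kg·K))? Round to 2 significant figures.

46 K

C_ocean = 3.20×10^8 J/(m²·K); C_land = 1.02×10^7 J/(m²·K).
A ∝ 1/C ⇒ A_land = A_ocean × C_ocean/C_land = 1.46 × 31.2 = 45.6 K.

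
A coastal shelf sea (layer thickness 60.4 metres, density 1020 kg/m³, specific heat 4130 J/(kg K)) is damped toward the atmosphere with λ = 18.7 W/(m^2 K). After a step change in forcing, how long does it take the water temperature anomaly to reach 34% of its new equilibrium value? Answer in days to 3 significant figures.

Areal heat capacity C = ρ c_p D = 1020 × 4130 × 60.4 = 2.54×10^8 J/(m^2 K).
τ = C / λ = 2.54×10^8 / 18.7 = 1.36×10^7 s.
Fraction reached: 1 − e^(−t/τ) = 0.34 ⇒ t = −τ ln(1 − 0.34) = τ × 0.416.
t = 5.65×10^6 s = 65.4 days.

65.4 days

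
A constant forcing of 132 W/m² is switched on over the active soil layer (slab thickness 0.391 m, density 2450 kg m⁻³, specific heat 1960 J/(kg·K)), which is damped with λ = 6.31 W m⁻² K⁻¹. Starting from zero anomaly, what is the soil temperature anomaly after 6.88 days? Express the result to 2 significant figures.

18 K

Areal heat capacity C = ρ c_p D = 2450 × 1960 × 0.391 = 1.88×10^6 J/(m²·K).
τ = C / λ = 1.88×10^6 / 6.31 = 2.98×10^5 s.
Equilibrium anomaly ΔT_eq = F / λ = 132 / 6.31 = 20.9 K.
t = 6.88 days = 5.94×10^5 s, so t/τ = 2.00.
ΔT(t) = ΔT_eq (1 − e^(−t/τ)) = 20.9 × (1 − e^−2.00) = 18.1 K.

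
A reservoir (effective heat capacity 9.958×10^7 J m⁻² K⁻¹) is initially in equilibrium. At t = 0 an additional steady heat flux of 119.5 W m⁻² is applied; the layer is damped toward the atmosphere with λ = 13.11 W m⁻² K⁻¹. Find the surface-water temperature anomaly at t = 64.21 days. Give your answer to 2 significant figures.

Areal heat capacity C = 9.958×10^7 J m⁻² K⁻¹ (given).
τ = C / λ = 9.96×10^7 / 13.11 = 7.60×10^6 s.
Equilibrium anomaly ΔT_eq = F / λ = 119.5 / 13.11 = 9.12 K.
t = 64.21 days = 5.55×10^6 s, so t/τ = 0.730.
ΔT(t) = ΔT_eq (1 − e^(−t/τ)) = 9.12 × (1 − e^−0.730) = 4.72 K.

4.7 K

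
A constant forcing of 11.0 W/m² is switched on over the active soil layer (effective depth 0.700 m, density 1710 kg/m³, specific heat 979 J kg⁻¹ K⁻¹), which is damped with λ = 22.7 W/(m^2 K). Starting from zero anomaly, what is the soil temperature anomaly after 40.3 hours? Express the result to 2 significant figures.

Areal heat capacity C = ρ c_p D = 1710 × 979 × 0.700 = 1.17×10^6 J/(m^2 K).
τ = C / λ = 1.17×10^6 / 22.7 = 51600 s.
Equilibrium anomaly ΔT_eq = F / λ = 11.0 / 22.7 = 0.485 K.
t = 40.3 hours = 1.45×10^5 s, so t/τ = 2.81.
ΔT(t) = ΔT_eq (1 − e^(−t/τ)) = 0.485 × (1 − e^−2.81) = 0.455 K.

0.46 K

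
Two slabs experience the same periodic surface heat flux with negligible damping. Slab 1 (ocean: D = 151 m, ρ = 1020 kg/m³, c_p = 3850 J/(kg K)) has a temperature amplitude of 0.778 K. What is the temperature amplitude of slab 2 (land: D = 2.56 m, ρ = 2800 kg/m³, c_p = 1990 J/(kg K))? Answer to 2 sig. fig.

32 K

C_ocean = 5.93×10^8 J/(m²·K); C_land = 1.43×10^7 J/(m²·K).
A ∝ 1/C ⇒ A_land = A_ocean × C_ocean/C_land = 0.778 × 41.6 = 32.3 K.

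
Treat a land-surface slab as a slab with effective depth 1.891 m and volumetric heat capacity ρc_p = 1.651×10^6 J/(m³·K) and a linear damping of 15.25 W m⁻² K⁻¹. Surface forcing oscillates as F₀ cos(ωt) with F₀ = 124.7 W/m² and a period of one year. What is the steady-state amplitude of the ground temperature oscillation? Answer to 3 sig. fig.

8.17 K

Areal heat capacity C = ρc_p × D = 1.651×10^6 × 1.891 = 3.12×10^6 J/(m^2 K).
Angular frequency ω = 2π / T = 2π / 3.15×10^7 s = 1.99×10^-7 s⁻¹.
√((Cω)² + λ²) = √((0.622)² + 15.25²) = 15.3 W/(m²·K).
Amplitude A = F₀ / √((Cω)²+λ²) = 124.7 / 15.3 = 8.17 K.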